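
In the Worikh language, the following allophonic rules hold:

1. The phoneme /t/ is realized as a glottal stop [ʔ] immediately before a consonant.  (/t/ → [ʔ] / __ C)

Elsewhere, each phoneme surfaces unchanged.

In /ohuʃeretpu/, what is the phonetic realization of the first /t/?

Rule 1 applies to /t/ (between /e/ and /p/: immediately before a consonant) → [ʔ].

[ʔ]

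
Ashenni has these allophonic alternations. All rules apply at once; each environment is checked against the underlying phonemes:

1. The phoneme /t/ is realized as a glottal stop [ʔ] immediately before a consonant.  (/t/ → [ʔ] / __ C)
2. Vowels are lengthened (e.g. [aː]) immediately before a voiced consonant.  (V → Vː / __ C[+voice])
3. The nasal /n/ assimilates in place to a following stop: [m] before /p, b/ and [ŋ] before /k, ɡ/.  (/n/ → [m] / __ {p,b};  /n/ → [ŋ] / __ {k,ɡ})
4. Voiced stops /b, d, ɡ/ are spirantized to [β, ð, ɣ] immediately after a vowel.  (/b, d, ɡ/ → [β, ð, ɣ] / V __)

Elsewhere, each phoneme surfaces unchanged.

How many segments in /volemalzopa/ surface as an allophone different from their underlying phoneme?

Segments that undergo a rule: /o/ → [oː] (rule 2); /e/ → [eː] (rule 2); /a/ → [aː] (rule 2).
All other segments surface unchanged.

3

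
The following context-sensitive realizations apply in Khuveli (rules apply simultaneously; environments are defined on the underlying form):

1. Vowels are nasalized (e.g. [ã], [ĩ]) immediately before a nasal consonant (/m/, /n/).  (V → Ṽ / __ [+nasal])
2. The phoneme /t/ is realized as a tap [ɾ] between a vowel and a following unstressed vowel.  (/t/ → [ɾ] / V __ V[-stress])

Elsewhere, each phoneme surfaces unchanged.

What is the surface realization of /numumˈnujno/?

[nũmũmˈnujno]

/n/ stays [n].
/u/ — between /n/ and /m/, before a nasal consonant — surfaces as [ũ] (rule 1).
/m/ (between /u/ and /u/) is unaffected → [m].
/u/ (between /m/ and /m/): before a nasal consonant, so rule 1 applies → [ũ].
/m/ (between /u/ and /n/) is unaffected → [m].
/n/ (between /m/ and /u/) is unaffected → [n].
/u/ (between /n/ and /j/) fails the environment for rule 1, so it stays [u].
/j/ — not in any rule's target class → [j].
/n/ (between /j/ and /o/): no rule targets it → [n].
/o/ — word-final; rule 1 does not apply here → [o].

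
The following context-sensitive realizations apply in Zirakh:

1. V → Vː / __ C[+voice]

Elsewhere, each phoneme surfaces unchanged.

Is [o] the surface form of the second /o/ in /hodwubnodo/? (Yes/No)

/o/ meets the environment for rule 1 (before a voiced consonant) → [oː].
The actual realization is [oː], not [o].

No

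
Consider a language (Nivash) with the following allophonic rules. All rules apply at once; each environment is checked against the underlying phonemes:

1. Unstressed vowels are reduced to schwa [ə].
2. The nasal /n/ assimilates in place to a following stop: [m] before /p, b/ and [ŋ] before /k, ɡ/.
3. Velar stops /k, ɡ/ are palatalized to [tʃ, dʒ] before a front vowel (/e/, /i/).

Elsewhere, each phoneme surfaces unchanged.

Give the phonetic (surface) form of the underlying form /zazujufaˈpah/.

/z/ (word-initial): no rule targets it → [z].
/a/ (between /z/ and /z/) occurs in an unstressed syllable → [ə] by rule 1.
/z/ (between /a/ and /u/) is unaffected → [z].
/u/ (between /z/ and /j/) occurs in an unstressed syllable → [ə] by rule 1.
/j/ (between /u/ and /u/): no rule targets it → [j].
/u/ meets the environment for rule 1 (in an unstressed syllable) → [ə].
/f/ (between /u/ and /a/) is unaffected → [f].
/a/ (between /f/ and /p/): in an unstressed syllable, so rule 1 applies → [ə].
/p/ — not in any rule's target class → [p].
/a/ (between /p/ and /h/) is in the target of rule 1 but the environment (in an unstressed syllable) is not met → [a].
/h/ stays [h].

[zəzəjəfəˈpah]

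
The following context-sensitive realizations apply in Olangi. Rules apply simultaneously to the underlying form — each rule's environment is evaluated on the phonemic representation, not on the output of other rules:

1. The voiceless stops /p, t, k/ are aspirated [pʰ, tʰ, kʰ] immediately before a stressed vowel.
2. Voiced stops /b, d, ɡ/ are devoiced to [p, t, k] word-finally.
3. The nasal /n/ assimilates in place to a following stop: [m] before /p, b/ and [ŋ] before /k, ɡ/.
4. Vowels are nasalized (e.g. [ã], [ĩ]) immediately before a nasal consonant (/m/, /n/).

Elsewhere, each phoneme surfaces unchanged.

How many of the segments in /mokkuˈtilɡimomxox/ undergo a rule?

Segments that undergo a rule: /t/ → [tʰ] (rule 1); /i/ → [ĩ] (rule 4); /o/ → [õ] (rule 4).
All other segments surface unchanged.

3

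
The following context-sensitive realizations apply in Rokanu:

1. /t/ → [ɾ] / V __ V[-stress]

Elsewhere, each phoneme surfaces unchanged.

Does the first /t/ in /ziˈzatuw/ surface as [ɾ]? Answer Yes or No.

Rule 1 applies to /t/ (between /a/ and /u/: between a vowel and a following unstressed vowel) → [ɾ].
The actual realization is [ɾ], which matches [ɾ].

Yes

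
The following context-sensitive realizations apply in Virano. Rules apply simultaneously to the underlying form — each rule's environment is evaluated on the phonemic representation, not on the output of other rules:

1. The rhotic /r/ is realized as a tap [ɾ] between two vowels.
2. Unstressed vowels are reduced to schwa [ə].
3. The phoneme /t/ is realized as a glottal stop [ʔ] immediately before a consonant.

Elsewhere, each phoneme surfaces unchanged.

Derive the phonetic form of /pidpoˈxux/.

[pədpəˈxux]

/i/ (between /p/ and /d/) occurs in an unstressed syllable → [ə] by rule 2.
/o/ (between /p/ and /x/) occurs in an unstressed syllable → [ə] by rule 2.
/u/ (between /x/ and /x/): rule 2 targets it, but not in an unstressed syllable → unchanged [u].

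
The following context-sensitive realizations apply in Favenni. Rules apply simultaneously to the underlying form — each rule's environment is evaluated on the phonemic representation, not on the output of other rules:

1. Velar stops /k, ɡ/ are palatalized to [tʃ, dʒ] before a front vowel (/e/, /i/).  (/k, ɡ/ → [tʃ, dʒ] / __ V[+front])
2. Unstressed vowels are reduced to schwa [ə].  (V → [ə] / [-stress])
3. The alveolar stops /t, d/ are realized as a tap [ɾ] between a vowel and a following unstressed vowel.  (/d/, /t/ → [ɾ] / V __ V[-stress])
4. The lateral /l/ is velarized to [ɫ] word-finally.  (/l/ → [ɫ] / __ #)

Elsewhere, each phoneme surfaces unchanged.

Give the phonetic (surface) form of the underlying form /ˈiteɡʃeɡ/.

[ˈiɾəɡʃəɡ]

/i/ (word-initial): rule 2 targets it, but not in an unstressed syllable → unchanged [i].
/t/ — between /i/ and /e/, between a vowel and a following unstressed vowel — surfaces as [ɾ] (rule 3).
/e/ (between /t/ and /ɡ/): in an unstressed syllable, so rule 2 applies → [ə].
/ɡ/ (between /e/ and /ʃ/) fails the environment for rule 1, so it stays [ɡ].
/ʃ/ (between /ɡ/ and /e/): no rule targets it → [ʃ].
/e/ (between /ʃ/ and /ɡ/) occurs in an unstressed syllable → [ə] by rule 2.
/ɡ/ (word-final): rule 1 targets it, but not before a front vowel → unchanged [ɡ].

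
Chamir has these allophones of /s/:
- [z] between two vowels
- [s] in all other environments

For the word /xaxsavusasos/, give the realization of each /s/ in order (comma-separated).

[s], [z], [z], [s]

Occurrence 1 (position 4): no conditioning environment matches → elsewhere allophone [s].
Occurrence 2 (position 8): between two vowels → [z].
Occurrence 3 (position 10): between two vowels → [z].
Occurrence 4 (position 12): no conditioning environment matches → elsewhere allophone [s].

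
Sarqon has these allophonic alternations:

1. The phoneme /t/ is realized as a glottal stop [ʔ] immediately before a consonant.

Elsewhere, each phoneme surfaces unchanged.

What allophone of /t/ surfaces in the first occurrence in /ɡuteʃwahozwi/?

[t]

/t/ (between /u/ and /e/) fails the environment for rule 1, so it stays [t].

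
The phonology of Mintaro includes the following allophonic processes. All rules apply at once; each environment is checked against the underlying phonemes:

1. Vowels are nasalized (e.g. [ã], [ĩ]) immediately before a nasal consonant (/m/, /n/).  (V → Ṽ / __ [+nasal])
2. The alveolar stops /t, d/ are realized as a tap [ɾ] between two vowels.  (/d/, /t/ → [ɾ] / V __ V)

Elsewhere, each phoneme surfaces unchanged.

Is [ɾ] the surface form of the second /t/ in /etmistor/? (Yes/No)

/t/ (between /s/ and /o/) fails the environment for rule 2, so it stays [t].
The actual realization is [t], not [ɾ].

No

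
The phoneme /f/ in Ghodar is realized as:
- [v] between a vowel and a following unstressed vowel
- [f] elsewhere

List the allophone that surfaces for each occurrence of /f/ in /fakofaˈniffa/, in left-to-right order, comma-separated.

Occurrence 1 (position 1): no conditioning environment matches → elsewhere allophone [f].
Occurrence 2 (position 5): between a vowel and a following unstressed vowel → [v].
Occurrence 3 (position 9): no conditioning environment matches → elsewhere allophone [f].
Occurrence 4 (position 10): no conditioning environment matches → elsewhere allophone [f].

[f], [v], [f], [f]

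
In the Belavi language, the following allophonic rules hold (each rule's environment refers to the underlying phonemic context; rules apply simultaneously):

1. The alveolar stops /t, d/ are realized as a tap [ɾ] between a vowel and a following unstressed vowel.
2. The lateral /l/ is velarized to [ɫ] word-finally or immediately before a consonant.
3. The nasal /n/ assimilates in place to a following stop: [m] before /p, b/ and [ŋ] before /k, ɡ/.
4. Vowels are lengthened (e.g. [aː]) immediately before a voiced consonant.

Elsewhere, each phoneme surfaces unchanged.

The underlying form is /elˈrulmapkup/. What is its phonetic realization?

/e/ (word-initial): before a voiced consonant, so rule 4 applies → [eː].
/l/ (between /e/ and /r/): word-finally or immediately before a consonant, so rule 2 applies → [ɫ].
/r/ stays [r].
/u/ (between /r/ and /l/): before a voiced consonant, so rule 4 applies → [uː].
/l/ (between /u/ and /m/): word-finally or immediately before a consonant, so rule 2 applies → [ɫ].
/m/ (between /l/ and /a/): no rule targets it → [m].
/a/ (between /m/ and /p/) fails the environment for rule 4, so it stays [a].
/p/ stays [p].
/k/ (between /p/ and /u/): no rule targets it → [k].
/u/ — between /k/ and /p/; rule 4 does not apply here → [u].
/p/ (word-final): no rule targets it → [p].

[eːɫˈruːɫmapkup]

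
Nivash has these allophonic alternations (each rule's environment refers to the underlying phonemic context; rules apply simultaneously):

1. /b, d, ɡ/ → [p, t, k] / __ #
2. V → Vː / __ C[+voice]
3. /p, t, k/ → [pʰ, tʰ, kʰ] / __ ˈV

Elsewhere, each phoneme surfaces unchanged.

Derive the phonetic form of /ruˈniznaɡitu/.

/r/ (word-initial) is unaffected → [r].
/u/ (between /r/ and /n/) occurs before a voiced consonant → [uː] by rule 2.
/n/ (between /u/ and /i/): no rule targets it → [n].
/i/ — between /n/ and /z/, before a voiced consonant — surfaces as [iː] (rule 2).
/z/ (between /i/ and /n/) is unaffected → [z].
/n/ — not in any rule's target class → [n].
/a/ (between /n/ and /ɡ/) occurs before a voiced consonant → [aː] by rule 2.
/ɡ/ (between /a/ and /i/) fails the environment for rule 1, so it stays [ɡ].
/i/ (between /ɡ/ and /t/) fails the environment for rule 2, so it stays [i].
/t/ (between /i/ and /u/) fails the environment for rule 3, so it stays [t].
/u/ (word-final) fails the environment for rule 2, so it stays [u].

[ruːˈniːznaːɡitu]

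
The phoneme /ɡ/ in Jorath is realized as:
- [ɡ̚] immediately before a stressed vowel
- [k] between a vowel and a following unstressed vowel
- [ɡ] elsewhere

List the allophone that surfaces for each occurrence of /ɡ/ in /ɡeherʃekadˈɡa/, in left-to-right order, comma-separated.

[ɡ], [ɡ̚]

Occurrence 1 (position 1): no conditioning environment matches → elsewhere allophone [ɡ].
Occurrence 2 (position 11): immediately before a stressed vowel → [ɡ̚].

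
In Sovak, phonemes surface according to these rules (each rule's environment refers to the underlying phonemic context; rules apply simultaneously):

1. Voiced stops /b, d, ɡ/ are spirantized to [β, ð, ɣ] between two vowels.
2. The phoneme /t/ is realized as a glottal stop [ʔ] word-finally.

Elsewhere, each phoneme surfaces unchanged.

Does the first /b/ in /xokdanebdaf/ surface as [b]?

/b/ (between /e/ and /d/): rule 1 targets it, but not between two vowels → unchanged [b].
The actual realization is [b], which matches [b].

Yes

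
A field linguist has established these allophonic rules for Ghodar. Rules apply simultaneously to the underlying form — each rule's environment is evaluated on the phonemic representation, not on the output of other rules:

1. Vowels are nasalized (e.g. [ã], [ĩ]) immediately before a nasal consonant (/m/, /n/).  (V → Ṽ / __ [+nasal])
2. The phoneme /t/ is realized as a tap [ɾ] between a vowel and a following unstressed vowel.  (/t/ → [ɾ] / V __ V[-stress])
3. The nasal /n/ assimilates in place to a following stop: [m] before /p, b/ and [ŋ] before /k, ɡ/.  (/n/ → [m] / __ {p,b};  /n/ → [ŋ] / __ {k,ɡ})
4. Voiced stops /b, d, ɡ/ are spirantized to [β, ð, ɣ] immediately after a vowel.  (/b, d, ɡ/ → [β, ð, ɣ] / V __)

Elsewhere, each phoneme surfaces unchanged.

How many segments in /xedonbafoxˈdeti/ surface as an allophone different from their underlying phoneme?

4

Segments that undergo a rule: /d/ → [ð] (rule 4); /o/ → [õ] (rule 1); /n/ → [m] (rule 3); /t/ → [ɾ] (rule 2).
All other segments surface unchanged.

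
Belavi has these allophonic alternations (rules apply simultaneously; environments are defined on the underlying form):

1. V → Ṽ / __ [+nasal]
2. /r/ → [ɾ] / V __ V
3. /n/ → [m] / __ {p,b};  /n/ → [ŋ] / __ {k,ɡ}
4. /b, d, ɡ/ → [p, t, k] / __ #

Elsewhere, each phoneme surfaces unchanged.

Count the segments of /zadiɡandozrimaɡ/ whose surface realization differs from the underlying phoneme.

Segments that undergo a rule: /a/ → [ã] (rule 1); /i/ → [ĩ] (rule 1); /ɡ/ → [k] (rule 4).
All other segments surface unchanged.

3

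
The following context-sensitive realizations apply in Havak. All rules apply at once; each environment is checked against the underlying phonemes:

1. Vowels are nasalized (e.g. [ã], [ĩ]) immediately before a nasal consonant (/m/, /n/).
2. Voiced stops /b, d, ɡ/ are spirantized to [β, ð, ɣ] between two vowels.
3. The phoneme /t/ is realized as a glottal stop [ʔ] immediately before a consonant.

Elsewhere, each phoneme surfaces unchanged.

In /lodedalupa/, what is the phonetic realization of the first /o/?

[o]

/o/ (between /l/ and /d/): rule 1 targets it, but not before a nasal consonant → unchanged [o].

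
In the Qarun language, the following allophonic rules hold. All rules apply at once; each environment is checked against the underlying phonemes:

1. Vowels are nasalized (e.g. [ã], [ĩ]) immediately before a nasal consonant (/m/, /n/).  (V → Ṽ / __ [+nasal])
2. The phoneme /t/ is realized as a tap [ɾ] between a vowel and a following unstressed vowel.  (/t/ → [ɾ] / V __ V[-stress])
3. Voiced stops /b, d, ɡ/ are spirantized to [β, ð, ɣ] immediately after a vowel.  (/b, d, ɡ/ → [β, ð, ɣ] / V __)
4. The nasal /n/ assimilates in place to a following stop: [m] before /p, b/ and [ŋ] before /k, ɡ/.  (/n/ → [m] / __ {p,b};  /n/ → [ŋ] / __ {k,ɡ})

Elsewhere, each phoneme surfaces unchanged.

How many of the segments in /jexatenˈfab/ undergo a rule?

Segments that undergo a rule: /t/ → [ɾ] (rule 2); /e/ → [ẽ] (rule 1); /b/ → [β] (rule 3).
All other segments surface unchanged.

3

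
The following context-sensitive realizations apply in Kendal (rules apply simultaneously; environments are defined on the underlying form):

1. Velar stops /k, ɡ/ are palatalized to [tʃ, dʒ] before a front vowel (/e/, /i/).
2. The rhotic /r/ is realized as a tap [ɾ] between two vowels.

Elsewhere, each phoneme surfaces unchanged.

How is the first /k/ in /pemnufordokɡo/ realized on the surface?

[k]

/k/ (between /o/ and /ɡ/) fails the environment for rule 1, so it stays [k].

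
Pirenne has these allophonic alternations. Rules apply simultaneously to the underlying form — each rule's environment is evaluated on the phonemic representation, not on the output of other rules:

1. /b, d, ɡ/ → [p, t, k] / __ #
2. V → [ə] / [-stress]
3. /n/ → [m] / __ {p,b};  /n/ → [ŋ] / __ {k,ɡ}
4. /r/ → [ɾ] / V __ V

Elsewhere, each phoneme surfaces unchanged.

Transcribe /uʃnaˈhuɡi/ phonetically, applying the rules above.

[əʃnəˈhuɡə]

/u/ (word-initial) occurs in an unstressed syllable → [ə] by rule 2.
/ʃ/ (between /u/ and /n/): no rule targets it → [ʃ].
/n/ (between /ʃ/ and /a/) fails the environment for rule 3, so it stays [n].
/a/ — between /n/ and /h/, in an unstressed syllable — surfaces as [ə] (rule 2).
/h/ (between /a/ and /u/) is unaffected → [h].
/u/ (between /h/ and /ɡ/): rule 2 targets it, but not in an unstressed syllable → unchanged [u].
/ɡ/ — between /u/ and /i/; rule 1 does not apply here → [ɡ].
/i/ (word-final): in an unstressed syllable, so rule 2 applies → [ə].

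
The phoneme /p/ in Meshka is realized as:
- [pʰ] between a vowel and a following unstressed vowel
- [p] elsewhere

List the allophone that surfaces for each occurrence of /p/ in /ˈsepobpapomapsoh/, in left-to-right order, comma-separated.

[pʰ], [p], [pʰ], [p]

Occurrence 1 (position 3): between a vowel and a following unstressed vowel → [pʰ].
Occurrence 2 (position 6): no conditioning environment matches → elsewhere allophone [p].
Occurrence 3 (position 8): between a vowel and a following unstressed vowel → [pʰ].
Occurrence 4 (position 12): no conditioning environment matches → elsewhere allophone [p].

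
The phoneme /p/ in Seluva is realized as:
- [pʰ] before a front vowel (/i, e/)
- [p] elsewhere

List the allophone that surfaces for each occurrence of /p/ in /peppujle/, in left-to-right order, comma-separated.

Occurrence 1 (position 1): before a front vowel (/i, e/) → [pʰ].
Occurrence 2 (position 3): no conditioning environment matches → elsewhere allophone [p].
Occurrence 3 (position 4): no conditioning environment matches → elsewhere allophone [p].

[pʰ], [p], [p]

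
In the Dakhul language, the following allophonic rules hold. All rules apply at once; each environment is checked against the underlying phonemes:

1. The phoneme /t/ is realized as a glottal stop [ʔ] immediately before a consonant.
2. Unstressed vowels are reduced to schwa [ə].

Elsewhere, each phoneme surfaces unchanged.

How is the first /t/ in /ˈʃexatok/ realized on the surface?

/t/ (between /a/ and /o/) is in the target of rule 1 but the environment (immediately before a consonant) is not met → [t].

[t]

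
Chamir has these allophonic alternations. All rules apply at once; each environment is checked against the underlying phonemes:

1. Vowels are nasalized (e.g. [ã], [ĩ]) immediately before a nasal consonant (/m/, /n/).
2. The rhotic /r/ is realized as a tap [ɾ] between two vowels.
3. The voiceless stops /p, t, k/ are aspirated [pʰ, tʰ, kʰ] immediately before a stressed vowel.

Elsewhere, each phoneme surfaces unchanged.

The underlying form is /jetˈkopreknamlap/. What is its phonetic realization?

[jetˈkʰopreknãmlap]

/j/ stays [j].
/e/ (between /j/ and /t/): rule 1 targets it, but not before a nasal consonant → unchanged [e].
/t/ (between /e/ and /k/) fails the environment for rule 3, so it stays [t].
/k/ (between /t/ and /o/) occurs immediately before a stressed vowel → [kʰ] by rule 3.
/o/ (between /k/ and /p/) is in the target of rule 1 but the environment (before a nasal consonant) is not met → [o].
/p/ (between /o/ and /r/) fails the environment for rule 3, so it stays [p].
/r/ (between /p/ and /e/): rule 2 targets it, but not between two vowels → unchanged [r].
/e/ — between /r/ and /k/; rule 1 does not apply here → [e].
/k/ (between /e/ and /n/) is in the target of rule 3 but the environment (immediately before a stressed vowel) is not met → [k].
/n/ (between /k/ and /a/) is unaffected → [n].
/a/ (between /n/ and /m/) occurs before a nasal consonant → [ã] by rule 1.
/m/ stays [m].
/l/ stays [l].
/a/ (between /l/ and /p/): rule 1 targets it, but not before a nasal consonant → unchanged [a].
/p/ (word-final) is in the target of rule 3 but the environment (immediately before a stressed vowel) is not met → [p].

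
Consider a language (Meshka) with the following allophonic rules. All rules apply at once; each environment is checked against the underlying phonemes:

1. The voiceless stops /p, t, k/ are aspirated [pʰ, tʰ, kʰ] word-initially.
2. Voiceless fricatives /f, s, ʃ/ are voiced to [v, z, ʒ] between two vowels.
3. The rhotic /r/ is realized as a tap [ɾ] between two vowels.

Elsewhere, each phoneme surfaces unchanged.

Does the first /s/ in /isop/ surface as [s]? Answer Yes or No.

/s/ — between /i/ and /o/, between two vowels — surfaces as [z] (rule 2).
The actual realization is [z], not [s].

No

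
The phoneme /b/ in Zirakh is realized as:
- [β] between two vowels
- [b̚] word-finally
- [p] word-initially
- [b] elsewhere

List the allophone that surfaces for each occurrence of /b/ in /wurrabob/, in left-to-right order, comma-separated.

[β], [b̚]

Occurrence 1 (position 6): between two vowels → [β].
Occurrence 2 (position 8): word-finally → [b̚].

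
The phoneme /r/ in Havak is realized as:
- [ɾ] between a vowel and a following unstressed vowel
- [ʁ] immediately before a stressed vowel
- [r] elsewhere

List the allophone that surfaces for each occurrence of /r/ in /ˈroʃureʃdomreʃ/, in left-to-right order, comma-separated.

[ʁ], [ɾ], [r]

Occurrence 1 (position 1): immediately before a stressed vowel → [ʁ].
Occurrence 2 (position 5): between a vowel and a following unstressed vowel → [ɾ].
Occurrence 3 (position 11): no conditioning environment matches → elsewhere allophone [r].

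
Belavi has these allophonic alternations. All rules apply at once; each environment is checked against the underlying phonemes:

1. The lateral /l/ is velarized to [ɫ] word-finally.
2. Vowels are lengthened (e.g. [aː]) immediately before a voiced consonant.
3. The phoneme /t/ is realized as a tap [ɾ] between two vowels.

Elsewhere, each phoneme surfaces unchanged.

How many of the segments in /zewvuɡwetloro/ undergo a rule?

3

Segments that undergo a rule: /e/ → [eː] (rule 2); /u/ → [uː] (rule 2); /o/ → [oː] (rule 2).
All other segments surface unchanged.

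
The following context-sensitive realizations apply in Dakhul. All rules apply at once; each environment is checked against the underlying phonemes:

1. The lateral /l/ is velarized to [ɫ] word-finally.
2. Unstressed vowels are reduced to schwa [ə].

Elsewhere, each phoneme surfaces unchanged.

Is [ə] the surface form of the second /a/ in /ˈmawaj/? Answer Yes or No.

Yes

/a/ meets the environment for rule 2 (in an unstressed syllable) → [ə].
The actual realization is [ə], which matches [ə].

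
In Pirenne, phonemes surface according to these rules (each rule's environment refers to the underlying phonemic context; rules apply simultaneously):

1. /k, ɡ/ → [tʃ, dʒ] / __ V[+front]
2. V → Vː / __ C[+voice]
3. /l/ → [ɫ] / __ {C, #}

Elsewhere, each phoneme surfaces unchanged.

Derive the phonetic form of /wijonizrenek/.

/w/ stays [w].
/i/ meets the environment for rule 2 (before a voiced consonant) → [iː].
/j/ — not in any rule's target class → [j].
/o/ (between /j/ and /n/): before a voiced consonant, so rule 2 applies → [oː].
/n/ — not in any rule's target class → [n].
/i/ (between /n/ and /z/): before a voiced consonant, so rule 2 applies → [iː].
/z/ — not in any rule's target class → [z].
/r/ — not in any rule's target class → [r].
/e/ (between /r/ and /n/): before a voiced consonant, so rule 2 applies → [eː].
/n/ (between /e/ and /e/): no rule targets it → [n].
/e/ (between /n/ and /k/) is in the target of rule 2 but the environment (before a voiced consonant) is not met → [e].
/k/ (word-final) is in the target of rule 1 but the environment (before a front vowel) is not met → [k].

[wiːjoːniːzreːnek]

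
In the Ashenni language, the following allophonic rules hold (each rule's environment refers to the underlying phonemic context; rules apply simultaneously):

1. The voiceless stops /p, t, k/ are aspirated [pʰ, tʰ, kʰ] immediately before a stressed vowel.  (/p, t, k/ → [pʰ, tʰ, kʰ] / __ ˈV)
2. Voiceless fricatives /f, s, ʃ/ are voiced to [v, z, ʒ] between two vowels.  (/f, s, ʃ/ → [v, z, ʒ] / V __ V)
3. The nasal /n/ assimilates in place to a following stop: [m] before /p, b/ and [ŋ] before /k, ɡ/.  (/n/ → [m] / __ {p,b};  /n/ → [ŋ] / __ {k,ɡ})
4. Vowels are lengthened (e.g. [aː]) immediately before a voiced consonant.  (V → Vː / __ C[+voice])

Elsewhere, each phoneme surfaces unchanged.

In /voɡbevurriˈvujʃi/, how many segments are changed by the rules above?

5

Segments that undergo a rule: /o/ → [oː] (rule 4); /e/ → [eː] (rule 4); /u/ → [uː] (rule 4); /i/ → [iː] (rule 4); /u/ → [uː] (rule 4).
All other segments surface unchanged.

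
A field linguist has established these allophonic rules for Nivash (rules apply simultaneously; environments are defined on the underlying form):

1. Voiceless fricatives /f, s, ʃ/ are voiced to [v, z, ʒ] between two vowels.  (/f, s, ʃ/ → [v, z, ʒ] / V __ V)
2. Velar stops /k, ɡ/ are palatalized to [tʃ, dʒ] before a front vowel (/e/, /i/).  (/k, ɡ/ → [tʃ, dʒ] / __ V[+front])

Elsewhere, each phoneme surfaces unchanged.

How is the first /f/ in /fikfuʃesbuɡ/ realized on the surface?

[f]

/f/ (word-initial) is in the target of rule 1 but the environment (between two vowels) is not met → [f].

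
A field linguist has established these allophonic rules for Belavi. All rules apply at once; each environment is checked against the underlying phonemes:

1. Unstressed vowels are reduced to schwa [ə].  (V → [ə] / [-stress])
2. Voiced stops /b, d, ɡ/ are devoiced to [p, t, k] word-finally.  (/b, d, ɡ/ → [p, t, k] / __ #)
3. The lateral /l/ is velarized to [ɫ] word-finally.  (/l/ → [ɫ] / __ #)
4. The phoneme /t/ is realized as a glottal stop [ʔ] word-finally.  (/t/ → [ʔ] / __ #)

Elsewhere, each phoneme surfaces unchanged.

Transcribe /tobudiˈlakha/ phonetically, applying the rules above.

/t/ (word-initial): rule 4 targets it, but not word-finally → unchanged [t].
Rule 1 applies to /o/ (between /t/ and /b/: in an unstressed syllable) → [ə].
/b/ (between /o/ and /u/) fails the environment for rule 2, so it stays [b].
/u/ — between /b/ and /d/, in an unstressed syllable — surfaces as [ə] (rule 1).
/d/ (between /u/ and /i/) is in the target of rule 2 but the environment (word-finally) is not met → [d].
/i/ — between /d/ and /l/, in an unstressed syllable — surfaces as [ə] (rule 1).
/l/ (between /i/ and /a/) is in the target of rule 3 but the environment (word-finally) is not met → [l].
/a/ — between /l/ and /k/; rule 1 does not apply here → [a].
/k/ — not in any rule's target class → [k].
/h/ — not in any rule's target class → [h].
/a/ (word-final) occurs in an unstressed syllable → [ə] by rule 1.

[təbədəˈlakhə]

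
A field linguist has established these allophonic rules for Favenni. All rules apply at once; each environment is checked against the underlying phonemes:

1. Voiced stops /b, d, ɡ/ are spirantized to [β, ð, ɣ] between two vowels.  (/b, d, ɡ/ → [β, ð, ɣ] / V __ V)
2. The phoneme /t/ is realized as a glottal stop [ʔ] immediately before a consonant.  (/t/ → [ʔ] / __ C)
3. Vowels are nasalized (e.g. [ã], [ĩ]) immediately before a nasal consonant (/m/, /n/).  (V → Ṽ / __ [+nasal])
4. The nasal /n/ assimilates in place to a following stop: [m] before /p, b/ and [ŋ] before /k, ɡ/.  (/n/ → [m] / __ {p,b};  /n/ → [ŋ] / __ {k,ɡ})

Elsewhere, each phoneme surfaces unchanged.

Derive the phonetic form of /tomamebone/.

[tõmãmeβõne]

/t/ — word-initial; rule 2 does not apply here → [t].
/o/ meets the environment for rule 3 (before a nasal consonant) → [õ].
/m/ (between /o/ and /a/) is unaffected → [m].
/a/ meets the environment for rule 3 (before a nasal consonant) → [ã].
/m/ (between /a/ and /e/): no rule targets it → [m].
/e/ — between /m/ and /b/; rule 3 does not apply here → [e].
/b/ — between /e/ and /o/, between two vowels — surfaces as [β] (rule 1).
/o/ (between /b/ and /n/): before a nasal consonant, so rule 3 applies → [õ].
/n/ — between /o/ and /e/; rule 4 does not apply here → [n].
/e/ (word-final) is in the target of rule 3 but the environment (before a nasal consonant) is not met → [e].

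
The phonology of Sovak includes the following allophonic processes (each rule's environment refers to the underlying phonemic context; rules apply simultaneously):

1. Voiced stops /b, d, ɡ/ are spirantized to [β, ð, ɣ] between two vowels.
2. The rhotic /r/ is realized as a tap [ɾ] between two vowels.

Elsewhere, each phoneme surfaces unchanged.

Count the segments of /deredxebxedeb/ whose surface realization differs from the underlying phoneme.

2

Segments that undergo a rule: /r/ → [ɾ] (rule 2); /d/ → [ð] (rule 1).
All other segments surface unchanged.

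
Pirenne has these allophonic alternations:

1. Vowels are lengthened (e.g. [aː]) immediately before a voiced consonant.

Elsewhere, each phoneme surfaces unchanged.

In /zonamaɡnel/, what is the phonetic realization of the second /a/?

[aː]

/a/ (between /m/ and /ɡ/) occurs before a voiced consonant → [aː] by rule 1.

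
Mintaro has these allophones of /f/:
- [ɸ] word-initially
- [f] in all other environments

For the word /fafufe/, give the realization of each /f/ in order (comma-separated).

Occurrence 1 (position 1): word-initially → [ɸ].
Occurrence 2 (position 3): no conditioning environment matches → elsewhere allophone [f].
Occurrence 3 (position 5): no conditioning environment matches → elsewhere allophone [f].

[ɸ], [f], [f]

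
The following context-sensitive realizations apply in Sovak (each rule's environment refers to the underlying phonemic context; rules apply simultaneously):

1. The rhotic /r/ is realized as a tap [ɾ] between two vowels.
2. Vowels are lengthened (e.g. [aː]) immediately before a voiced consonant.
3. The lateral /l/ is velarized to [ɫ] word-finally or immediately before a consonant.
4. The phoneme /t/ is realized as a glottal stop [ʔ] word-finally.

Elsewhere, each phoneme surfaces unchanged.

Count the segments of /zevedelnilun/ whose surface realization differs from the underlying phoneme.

Segments that undergo a rule: /e/ → [eː] (rule 2); /e/ → [eː] (rule 2); /e/ → [eː] (rule 2); /l/ → [ɫ] (rule 3); /i/ → [iː] (rule 2); /u/ → [uː] (rule 2).
All other segments surface unchanged.

6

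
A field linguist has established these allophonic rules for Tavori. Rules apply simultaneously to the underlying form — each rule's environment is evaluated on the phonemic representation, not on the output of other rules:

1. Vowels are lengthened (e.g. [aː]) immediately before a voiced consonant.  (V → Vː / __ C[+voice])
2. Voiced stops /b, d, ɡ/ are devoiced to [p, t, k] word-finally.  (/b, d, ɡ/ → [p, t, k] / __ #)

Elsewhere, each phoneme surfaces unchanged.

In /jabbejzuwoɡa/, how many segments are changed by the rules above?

Segments that undergo a rule: /a/ → [aː] (rule 1); /e/ → [eː] (rule 1); /u/ → [uː] (rule 1); /o/ → [oː] (rule 1).
All other segments surface unchanged.

4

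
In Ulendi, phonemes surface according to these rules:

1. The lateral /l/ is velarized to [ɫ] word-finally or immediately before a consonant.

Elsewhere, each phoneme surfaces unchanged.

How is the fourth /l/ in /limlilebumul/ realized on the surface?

/l/ meets the environment for rule 1 (word-finally or immediately before a consonant) → [ɫ].

[ɫ]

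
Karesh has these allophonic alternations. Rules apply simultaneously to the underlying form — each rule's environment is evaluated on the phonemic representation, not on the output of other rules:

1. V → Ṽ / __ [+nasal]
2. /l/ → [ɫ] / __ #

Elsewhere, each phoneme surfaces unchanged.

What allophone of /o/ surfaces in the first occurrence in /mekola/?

/o/ (between /k/ and /l/) fails the environment for rule 1, so it stays [o].

[o]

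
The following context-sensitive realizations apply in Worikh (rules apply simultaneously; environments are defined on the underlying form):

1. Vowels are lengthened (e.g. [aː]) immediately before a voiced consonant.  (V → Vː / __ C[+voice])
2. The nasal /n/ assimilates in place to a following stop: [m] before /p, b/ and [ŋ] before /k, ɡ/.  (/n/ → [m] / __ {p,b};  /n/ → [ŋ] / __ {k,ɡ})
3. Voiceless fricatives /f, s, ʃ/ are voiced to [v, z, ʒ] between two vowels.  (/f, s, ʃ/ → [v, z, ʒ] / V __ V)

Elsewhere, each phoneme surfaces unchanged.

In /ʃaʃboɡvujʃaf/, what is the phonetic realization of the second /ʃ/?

/ʃ/ (between /a/ and /b/): rule 3 targets it, but not between two vowels → unchanged [ʃ].

[ʃ]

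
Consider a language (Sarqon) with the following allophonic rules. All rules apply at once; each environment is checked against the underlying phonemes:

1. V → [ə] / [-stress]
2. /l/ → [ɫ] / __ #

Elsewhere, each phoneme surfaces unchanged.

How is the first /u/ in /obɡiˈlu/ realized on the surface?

[u]

/u/ — word-final; rule 1 does not apply here → [u].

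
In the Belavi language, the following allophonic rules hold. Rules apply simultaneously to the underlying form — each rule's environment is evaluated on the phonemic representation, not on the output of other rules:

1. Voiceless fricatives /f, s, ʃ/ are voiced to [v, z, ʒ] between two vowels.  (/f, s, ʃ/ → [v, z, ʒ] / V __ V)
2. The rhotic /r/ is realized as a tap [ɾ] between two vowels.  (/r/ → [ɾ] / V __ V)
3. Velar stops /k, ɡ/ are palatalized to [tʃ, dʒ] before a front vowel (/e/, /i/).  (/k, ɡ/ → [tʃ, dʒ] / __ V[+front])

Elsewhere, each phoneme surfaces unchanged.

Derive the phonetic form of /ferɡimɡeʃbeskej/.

[ferdʒimdʒeʃbestʃej]

/f/ (word-initial): rule 1 targets it, but not between two vowels → unchanged [f].
/e/ — not in any rule's target class → [e].
/r/ (between /e/ and /ɡ/): rule 2 targets it, but not between two vowels → unchanged [r].
Rule 3 applies to /ɡ/ (between /r/ and /i/: before a front vowel) → [dʒ].
/i/ (between /ɡ/ and /m/) is unaffected → [i].
/m/ (between /i/ and /ɡ/): no rule targets it → [m].
Rule 3 applies to /ɡ/ (between /m/ and /e/: before a front vowel) → [dʒ].
/e/ stays [e].
/ʃ/ (between /e/ and /b/): rule 1 targets it, but not between two vowels → unchanged [ʃ].
/b/ (between /ʃ/ and /e/): no rule targets it → [b].
/e/ (between /b/ and /s/) is unaffected → [e].
/s/ (between /e/ and /k/): rule 1 targets it, but not between two vowels → unchanged [s].
Rule 3 applies to /k/ (between /s/ and /e/: before a front vowel) → [tʃ].
/e/ — not in any rule's target class → [e].
/j/ stays [j].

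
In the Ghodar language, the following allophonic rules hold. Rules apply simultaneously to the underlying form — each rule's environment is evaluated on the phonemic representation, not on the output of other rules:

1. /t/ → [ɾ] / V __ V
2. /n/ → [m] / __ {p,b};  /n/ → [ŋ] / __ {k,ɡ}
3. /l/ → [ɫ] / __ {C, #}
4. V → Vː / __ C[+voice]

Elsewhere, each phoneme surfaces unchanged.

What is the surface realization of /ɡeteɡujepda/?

/ɡ/ (word-initial) is unaffected → [ɡ].
/e/ — between /ɡ/ and /t/; rule 4 does not apply here → [e].
Rule 1 applies to /t/ (between /e/ and /e/: between two vowels) → [ɾ].
/e/ (between /t/ and /ɡ/): before a voiced consonant, so rule 4 applies → [eː].
/ɡ/ (between /e/ and /u/) is unaffected → [ɡ].
/u/ meets the environment for rule 4 (before a voiced consonant) → [uː].
/j/ (between /u/ and /e/) is unaffected → [j].
/e/ (between /j/ and /p/): rule 4 targets it, but not before a voiced consonant → unchanged [e].
/p/ stays [p].
/d/ (between /p/ and /a/) is unaffected → [d].
/a/ (word-final) fails the environment for rule 4, so it stays [a].

[ɡeɾeːɡuːjepda]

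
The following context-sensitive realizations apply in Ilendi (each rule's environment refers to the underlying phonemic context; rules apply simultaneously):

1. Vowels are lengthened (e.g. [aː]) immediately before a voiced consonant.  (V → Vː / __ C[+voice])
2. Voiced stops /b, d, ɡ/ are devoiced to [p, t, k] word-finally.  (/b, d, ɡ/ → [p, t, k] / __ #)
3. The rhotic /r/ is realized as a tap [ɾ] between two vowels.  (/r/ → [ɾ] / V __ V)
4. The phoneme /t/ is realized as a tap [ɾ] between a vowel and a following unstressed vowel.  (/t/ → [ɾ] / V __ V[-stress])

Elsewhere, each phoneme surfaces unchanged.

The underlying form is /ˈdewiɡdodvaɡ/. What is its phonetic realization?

/d/ — word-initial; rule 2 does not apply here → [d].
/e/ — between /d/ and /w/, before a voiced consonant — surfaces as [eː] (rule 1).
/w/ — not in any rule's target class → [w].
/i/ (between /w/ and /ɡ/) occurs before a voiced consonant → [iː] by rule 1.
/ɡ/ (between /i/ and /d/): rule 2 targets it, but not word-finally → unchanged [ɡ].
/d/ (between /ɡ/ and /o/): rule 2 targets it, but not word-finally → unchanged [d].
/o/ (between /d/ and /d/) occurs before a voiced consonant → [oː] by rule 1.
/d/ (between /o/ and /v/) fails the environment for rule 2, so it stays [d].
/v/ — not in any rule's target class → [v].
/a/ (between /v/ and /ɡ/) occurs before a voiced consonant → [aː] by rule 1.
/ɡ/ (word-final): word-finally, so rule 2 applies → [k].

[ˈdeːwiːɡdoːdvaːk]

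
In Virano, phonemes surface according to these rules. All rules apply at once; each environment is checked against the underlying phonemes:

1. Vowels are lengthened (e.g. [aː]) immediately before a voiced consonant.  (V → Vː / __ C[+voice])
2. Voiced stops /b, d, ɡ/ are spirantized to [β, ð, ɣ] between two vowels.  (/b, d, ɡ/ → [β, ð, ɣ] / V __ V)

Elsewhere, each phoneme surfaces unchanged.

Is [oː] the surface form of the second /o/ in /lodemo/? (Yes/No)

/o/ — word-final; rule 1 does not apply here → [o].
The actual realization is [o], not [oː].

No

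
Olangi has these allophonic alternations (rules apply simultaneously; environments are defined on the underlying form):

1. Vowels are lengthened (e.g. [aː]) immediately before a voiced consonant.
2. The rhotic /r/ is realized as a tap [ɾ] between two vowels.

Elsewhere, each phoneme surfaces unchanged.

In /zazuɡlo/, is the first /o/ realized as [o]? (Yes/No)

/o/ — word-final; rule 1 does not apply here → [o].
The actual realization is [o], which matches [o].

Yes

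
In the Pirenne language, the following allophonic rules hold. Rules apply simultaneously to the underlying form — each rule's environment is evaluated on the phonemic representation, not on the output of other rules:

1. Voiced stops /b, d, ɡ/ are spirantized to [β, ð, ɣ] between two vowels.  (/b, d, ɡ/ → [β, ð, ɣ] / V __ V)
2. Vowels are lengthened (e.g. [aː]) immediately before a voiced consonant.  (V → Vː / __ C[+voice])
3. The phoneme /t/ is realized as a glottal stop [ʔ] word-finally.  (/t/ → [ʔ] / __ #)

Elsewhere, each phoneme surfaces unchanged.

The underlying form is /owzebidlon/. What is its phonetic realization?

/o/ (word-initial): before a voiced consonant, so rule 2 applies → [oː].
/w/ (between /o/ and /z/): no rule targets it → [w].
/z/ (between /w/ and /e/): no rule targets it → [z].
/e/ — between /z/ and /b/, before a voiced consonant — surfaces as [eː] (rule 2).
/b/ meets the environment for rule 1 (between two vowels) → [β].
Rule 2 applies to /i/ (between /b/ and /d/: before a voiced consonant) → [iː].
/d/ — between /i/ and /l/; rule 1 does not apply here → [d].
/l/ (between /d/ and /o/): no rule targets it → [l].
Rule 2 applies to /o/ (between /l/ and /n/: before a voiced consonant) → [oː].
/n/ — not in any rule's target class → [n].

[oːwzeːβiːdloːn]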